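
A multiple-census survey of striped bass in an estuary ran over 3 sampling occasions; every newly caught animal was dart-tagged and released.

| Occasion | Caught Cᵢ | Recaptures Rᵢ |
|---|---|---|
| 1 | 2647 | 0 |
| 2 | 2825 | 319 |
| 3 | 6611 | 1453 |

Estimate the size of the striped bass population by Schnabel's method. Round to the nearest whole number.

Marked at large before each occasion: Mᵢ = Σⱼ<ᵢ (Cⱼ − Rⱼ) → M1=0, M2=2647, M3=5153
Σ MᵢCᵢ = 0·2647 + 2647·2825 + 5153·6611 = 0 + 7477775 + 34066483 = 41544258
Σ Rᵢ = 0 + 319 + 1453 = 1772
N̂ = 41544258 / 1772 ≈ 23444.8 → 23445

N ≈ 23,445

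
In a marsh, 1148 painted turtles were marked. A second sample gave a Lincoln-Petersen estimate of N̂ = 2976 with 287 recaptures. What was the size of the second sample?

C = 744

From N = M·C/R: C = N·R / M = 2976·287 / 1148 = 854112 / 1148 = 744.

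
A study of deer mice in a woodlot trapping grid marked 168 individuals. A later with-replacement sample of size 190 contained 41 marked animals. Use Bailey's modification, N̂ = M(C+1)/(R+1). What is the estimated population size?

N = 764

N̂ = 168·(190+1)/(41+1) = 168·191/42 = 32088/42 = 764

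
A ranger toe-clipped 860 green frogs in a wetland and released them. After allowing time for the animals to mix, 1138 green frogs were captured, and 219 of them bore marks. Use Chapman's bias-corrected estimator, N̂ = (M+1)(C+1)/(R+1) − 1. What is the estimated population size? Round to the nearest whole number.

N̂ = (860+1)(1138+1)/(219+1) − 1 = 861·1139/220 − 1
= 980679/220 − 1 ≈ 4457.6 − 1 ≈ 4456.6 → 4457

N ≈ 4457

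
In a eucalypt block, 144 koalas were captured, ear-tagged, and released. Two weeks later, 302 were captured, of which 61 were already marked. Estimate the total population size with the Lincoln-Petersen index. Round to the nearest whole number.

N = (144 × 302) / 61 = 43488 / 61 ≈ 712.9 → 713

N ≈ 713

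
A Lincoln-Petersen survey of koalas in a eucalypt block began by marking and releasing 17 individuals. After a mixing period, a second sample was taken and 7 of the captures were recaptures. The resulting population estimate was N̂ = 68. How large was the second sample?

From N = M·C/R: C = N·R / M = 68·7 / 17 = 476 / 17 = 28.

C = 28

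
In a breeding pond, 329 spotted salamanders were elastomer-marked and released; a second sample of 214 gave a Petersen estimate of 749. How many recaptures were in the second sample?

R = 94

From N = M·C/R: R = M·C / N = 329·214 / 749 = 70406 / 749 = 94.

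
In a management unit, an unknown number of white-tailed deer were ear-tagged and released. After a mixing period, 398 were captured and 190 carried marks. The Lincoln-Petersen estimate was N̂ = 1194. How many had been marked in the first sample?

From N = M·C/R: M = N·R / C = 1194·190 / 398 = 226860 / 398 = 570.

M = 570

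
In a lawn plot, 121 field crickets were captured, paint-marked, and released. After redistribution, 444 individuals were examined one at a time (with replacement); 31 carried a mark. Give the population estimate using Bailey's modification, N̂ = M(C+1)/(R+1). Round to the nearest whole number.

N̂ = 121·(444+1)/(31+1) = 121·445/32 = 53845/32 ≈ 1682.7 → 1683

N ≈ 1683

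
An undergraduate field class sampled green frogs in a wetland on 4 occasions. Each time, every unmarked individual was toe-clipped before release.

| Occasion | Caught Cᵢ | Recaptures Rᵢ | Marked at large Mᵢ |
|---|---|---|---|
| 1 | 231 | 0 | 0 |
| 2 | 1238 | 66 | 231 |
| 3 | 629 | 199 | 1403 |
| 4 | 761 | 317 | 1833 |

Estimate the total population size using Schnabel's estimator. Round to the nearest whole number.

N ≈ 4404

Σ MᵢCᵢ = 0·231 + 231·1238 + 1403·629 + 1833·761 = 0 + 285978 + 882487 + 1394913 = 2563378
Σ Rᵢ = 0 + 66 + 199 + 317 = 582
N̂ = 2563378 / 582 ≈ 4404.4 → 4404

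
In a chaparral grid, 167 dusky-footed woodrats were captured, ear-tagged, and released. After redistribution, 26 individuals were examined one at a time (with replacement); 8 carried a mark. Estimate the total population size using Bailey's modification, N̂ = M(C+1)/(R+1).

N = 501

N̂ = 167·(26+1)/(8+1) = 167·27/9 = 4509/9 = 501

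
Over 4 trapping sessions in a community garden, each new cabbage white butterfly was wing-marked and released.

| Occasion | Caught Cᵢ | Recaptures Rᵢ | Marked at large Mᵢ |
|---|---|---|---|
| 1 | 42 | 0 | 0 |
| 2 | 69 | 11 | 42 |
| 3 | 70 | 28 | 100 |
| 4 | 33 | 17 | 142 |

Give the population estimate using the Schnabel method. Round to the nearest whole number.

N ≈ 260

Σ MᵢCᵢ = 0·42 + 42·69 + 100·70 + 142·33 = 0 + 2898 + 7000 + 4686 = 14584
Σ Rᵢ = 0 + 11 + 28 + 17 = 56
N̂ = 14584 / 56 ≈ 260.4 → 260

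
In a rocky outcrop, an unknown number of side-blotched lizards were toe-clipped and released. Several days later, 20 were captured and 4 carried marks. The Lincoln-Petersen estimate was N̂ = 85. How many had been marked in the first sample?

M = 17

From N = M·C/R: M = N·R / C = 85·4 / 20 = 340 / 20 = 17.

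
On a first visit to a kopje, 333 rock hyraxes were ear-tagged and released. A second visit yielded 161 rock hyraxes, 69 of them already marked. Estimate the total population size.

N = 777

If marked individuals mix randomly, R/C ≈ M/N, giving N ≈ M·C/R.
N = (333 × 161) / 69 = 53613 / 69 = 777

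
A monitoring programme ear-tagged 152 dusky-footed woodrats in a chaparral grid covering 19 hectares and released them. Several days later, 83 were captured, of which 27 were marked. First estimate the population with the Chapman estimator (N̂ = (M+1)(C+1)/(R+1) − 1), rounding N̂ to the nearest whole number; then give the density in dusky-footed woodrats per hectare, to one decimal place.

density ≈ 24.1 dusky-footed woodrats per hectare

N̂ = 153·84/28 − 1 = 12852/28 − 1 = 458
Density = N̂ / area = 458 / 19 ≈ 24.11 → 24.1 per hectare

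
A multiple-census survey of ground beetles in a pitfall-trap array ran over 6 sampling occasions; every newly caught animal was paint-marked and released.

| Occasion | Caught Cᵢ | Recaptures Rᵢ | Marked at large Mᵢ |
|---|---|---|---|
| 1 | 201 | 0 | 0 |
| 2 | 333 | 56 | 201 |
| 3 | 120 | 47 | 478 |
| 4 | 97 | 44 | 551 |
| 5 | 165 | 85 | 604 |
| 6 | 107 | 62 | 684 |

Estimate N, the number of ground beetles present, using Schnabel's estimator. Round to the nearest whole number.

Σ MᵢCᵢ = 0·201 + 201·333 + 478·120 + 551·97 + 604·165 + 684·107 = 0 + 66933 + 57360 + 53447 + 99660 + 73188 = 350588
Σ Rᵢ = 0 + 56 + 47 + 44 + 85 + 62 = 294
N̂ = 350588 / 294 ≈ 1192.48 → 1192

N ≈ 1192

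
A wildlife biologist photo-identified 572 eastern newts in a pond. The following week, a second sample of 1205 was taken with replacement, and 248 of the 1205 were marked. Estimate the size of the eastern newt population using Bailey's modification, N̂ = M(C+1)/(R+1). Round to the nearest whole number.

N ≈ 2770

N̂ = 572·(1205+1)/(248+1) = 572·1206/249 = 689832/249 ≈ 2770.4 → 2770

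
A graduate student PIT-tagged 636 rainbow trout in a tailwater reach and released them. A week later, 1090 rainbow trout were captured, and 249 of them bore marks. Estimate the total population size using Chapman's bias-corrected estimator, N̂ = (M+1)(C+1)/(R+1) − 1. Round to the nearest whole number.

N ≈ 2779

N̂ = (636+1)(1090+1)/(249+1) − 1 = 637·1091/250 − 1
= 694967/250 − 1 ≈ 2779.9 − 1 ≈ 2778.9 → 2779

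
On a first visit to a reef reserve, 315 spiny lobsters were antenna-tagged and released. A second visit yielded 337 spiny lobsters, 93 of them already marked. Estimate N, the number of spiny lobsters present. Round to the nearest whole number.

If marked individuals mix randomly, R/C ≈ M/N, giving N ≈ M·C/R.
N = (315 × 337) / 93 = 106155 / 93 ≈ 1141.45 → 1141

N ≈ 1141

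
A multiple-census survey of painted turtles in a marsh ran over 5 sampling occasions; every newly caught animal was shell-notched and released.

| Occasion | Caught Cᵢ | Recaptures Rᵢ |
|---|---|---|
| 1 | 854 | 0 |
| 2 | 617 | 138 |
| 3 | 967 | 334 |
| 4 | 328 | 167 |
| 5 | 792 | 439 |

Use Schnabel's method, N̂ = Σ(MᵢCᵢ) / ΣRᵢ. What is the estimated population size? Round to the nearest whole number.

Marked at large before each occasion: Mᵢ = Σⱼ<ᵢ (Cⱼ − Rⱼ) → M1=0, M2=854, M3=1333, M4=1966, M5=2127
Σ MᵢCᵢ = 0·854 + 854·617 + 1333·967 + 1966·328 + 2127·792 = 0 + 526918 + 1289011 + 644848 + 1684584 = 4145361
Σ Rᵢ = 0 + 138 + 334 + 167 + 439 = 1078
N̂ = 4145361 / 1078 ≈ 3845.4 → 3845

N ≈ 3845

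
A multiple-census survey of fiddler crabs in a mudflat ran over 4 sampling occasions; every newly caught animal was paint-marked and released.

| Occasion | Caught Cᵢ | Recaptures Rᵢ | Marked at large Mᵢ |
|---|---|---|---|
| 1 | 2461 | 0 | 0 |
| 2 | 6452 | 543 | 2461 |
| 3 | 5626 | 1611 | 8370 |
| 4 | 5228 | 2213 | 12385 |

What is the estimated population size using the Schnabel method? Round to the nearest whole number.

Σ MᵢCᵢ = 0·2461 + 2461·6452 + 8370·5626 + 12385·5228 = 0 + 15878372 + 47089620 + 64748780 = 127716772
Σ Rᵢ = 0 + 543 + 1611 + 2213 = 4367
N̂ = 127716772 / 4367 ≈ 29245.9 → 29246

N ≈ 29,246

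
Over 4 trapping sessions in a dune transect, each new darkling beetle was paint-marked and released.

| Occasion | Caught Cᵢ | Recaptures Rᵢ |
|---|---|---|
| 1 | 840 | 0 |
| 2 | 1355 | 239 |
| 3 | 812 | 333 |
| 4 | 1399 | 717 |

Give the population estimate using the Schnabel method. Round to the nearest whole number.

N ≈ 4758

Marked at large before each occasion: Mᵢ = Σⱼ<ᵢ (Cⱼ − Rⱼ) → M1=0, M2=840, M3=1956, M4=2435
Σ MᵢCᵢ = 0·840 + 840·1355 + 1956·812 + 2435·1399 = 0 + 1138200 + 1588272 + 3406565 = 6133037
Σ Rᵢ = 0 + 239 + 333 + 717 = 1289
N̂ = 6133037 / 1289 ≈ 4758.0 → 4758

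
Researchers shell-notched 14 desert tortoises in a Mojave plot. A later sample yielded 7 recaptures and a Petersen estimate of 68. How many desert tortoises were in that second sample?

C = 34

From N = M·C/R: C = N·R / M = 68·7 / 14 = 476 / 14 = 34.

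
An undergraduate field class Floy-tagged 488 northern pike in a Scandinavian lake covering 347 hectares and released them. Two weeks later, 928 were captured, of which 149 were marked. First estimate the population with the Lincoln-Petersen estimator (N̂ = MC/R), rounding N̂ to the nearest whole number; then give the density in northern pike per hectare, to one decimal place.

N̂ = 488·928/149 = 452864/149 ≈ 3039.4 → 3039
Density = N̂ / area = 3039 / 347 ≈ 8.76 → 8.8 per hectare

density ≈ 8.8 northern pike per hectare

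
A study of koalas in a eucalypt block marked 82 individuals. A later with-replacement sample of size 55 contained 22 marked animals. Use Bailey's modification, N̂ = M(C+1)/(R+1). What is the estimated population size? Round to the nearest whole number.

N ≈ 200

N̂ = 82·(55+1)/(22+1) = 82·56/23 = 4592/23 ≈ 199.7 → 200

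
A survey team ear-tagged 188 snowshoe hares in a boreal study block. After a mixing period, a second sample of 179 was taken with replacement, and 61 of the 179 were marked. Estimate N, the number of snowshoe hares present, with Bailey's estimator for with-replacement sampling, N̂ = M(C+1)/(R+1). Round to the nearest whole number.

N̂ = 188·(179+1)/(61+1) = 188·180/62 = 33840/62 ≈ 545.8 → 546

N ≈ 546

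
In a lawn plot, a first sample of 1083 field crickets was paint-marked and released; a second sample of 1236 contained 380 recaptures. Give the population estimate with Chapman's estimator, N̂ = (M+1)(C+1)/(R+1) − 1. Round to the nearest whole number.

N ≈ 3518

N̂ = (1083+1)(1236+1)/(380+1) − 1 = 1084·1237/381 − 1
= 1340908/381 − 1 ≈ 3519.4 − 1 ≈ 3518.4 → 3518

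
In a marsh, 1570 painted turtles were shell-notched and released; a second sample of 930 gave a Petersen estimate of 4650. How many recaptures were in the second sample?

R = 314

From N = M·C/R: R = M·C / N = 1570·930 / 4650 = 1460100 / 4650 = 314.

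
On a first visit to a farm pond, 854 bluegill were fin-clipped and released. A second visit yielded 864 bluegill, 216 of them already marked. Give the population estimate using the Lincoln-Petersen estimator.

N = (854 × 864) / 216 = 737856 / 216 = 3416

N = 3416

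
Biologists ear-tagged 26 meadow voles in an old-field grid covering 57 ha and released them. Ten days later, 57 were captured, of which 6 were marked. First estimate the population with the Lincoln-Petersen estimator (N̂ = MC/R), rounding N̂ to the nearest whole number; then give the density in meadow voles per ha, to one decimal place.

density ≈ 4.3 meadow voles per ha

N̂ = 26·57/6 = 1482/6 = 247
Density = N̂ / area = 247 / 57 ≈ 4.33 → 4.3 per ha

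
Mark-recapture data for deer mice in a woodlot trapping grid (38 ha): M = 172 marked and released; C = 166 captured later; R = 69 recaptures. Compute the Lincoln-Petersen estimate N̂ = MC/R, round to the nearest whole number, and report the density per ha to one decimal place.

density ≈ 10.9 deer mice per ha

N̂ = 172·166/69 = 28552/69 ≈ 413.8 → 414
Density = N̂ / area = 414 / 38 ≈ 10.89 → 10.9 per ha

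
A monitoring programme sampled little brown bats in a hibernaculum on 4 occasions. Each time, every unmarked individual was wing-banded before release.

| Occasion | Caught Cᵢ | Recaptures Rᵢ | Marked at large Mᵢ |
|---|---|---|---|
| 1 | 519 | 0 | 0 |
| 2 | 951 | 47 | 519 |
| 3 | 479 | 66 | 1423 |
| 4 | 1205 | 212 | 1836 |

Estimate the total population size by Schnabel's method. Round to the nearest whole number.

N ≈ 10,423

Σ MᵢCᵢ = 0·519 + 519·951 + 1423·479 + 1836·1205 = 0 + 493569 + 681617 + 2212380 = 3387566
Σ Rᵢ = 0 + 47 + 66 + 212 = 325
N̂ = 3387566 / 325 ≈ 10423.3 → 10423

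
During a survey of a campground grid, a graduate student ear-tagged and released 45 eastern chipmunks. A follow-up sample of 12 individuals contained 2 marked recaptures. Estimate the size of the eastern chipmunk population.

If marked individuals mix randomly, R/C ≈ M/N, giving N ≈ M·C/R.
N = (45 × 12) / 2 = 540 / 2 = 270

N = 270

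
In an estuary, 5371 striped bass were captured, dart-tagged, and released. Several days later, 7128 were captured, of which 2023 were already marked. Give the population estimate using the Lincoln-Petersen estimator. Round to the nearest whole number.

N ≈ 18,925

N = (5371 × 7128) / 2023 = 38284488 / 2023 ≈ 18924.6 → 18925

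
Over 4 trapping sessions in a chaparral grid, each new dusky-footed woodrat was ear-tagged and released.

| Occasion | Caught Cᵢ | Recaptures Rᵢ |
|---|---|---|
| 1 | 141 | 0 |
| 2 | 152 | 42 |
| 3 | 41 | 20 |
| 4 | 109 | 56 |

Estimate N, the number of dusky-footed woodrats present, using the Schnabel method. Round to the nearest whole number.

Marked at large before each occasion: Mᵢ = Σⱼ<ᵢ (Cⱼ − Rⱼ) → M1=0, M2=141, M3=251, M4=272
Σ MᵢCᵢ = 0·141 + 141·152 + 251·41 + 272·109 = 0 + 21432 + 10291 + 29648 = 61371
Σ Rᵢ = 0 + 42 + 20 + 56 = 118
N̂ = 61371 / 118 ≈ 520.1 → 520

N ≈ 520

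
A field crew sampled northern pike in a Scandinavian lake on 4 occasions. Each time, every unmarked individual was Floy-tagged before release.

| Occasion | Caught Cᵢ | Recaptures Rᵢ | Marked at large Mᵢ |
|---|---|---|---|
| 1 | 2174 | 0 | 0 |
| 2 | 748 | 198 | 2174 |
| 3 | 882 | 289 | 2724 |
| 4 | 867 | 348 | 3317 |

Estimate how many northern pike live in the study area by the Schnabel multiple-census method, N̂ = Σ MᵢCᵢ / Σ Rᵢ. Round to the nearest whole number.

N ≈ 8269

Σ MᵢCᵢ = 0·2174 + 2174·748 + 2724·882 + 3317·867 = 0 + 1626152 + 2402568 + 2875839 = 6904559
Σ Rᵢ = 0 + 198 + 289 + 348 = 835
N̂ = 6904559 / 835 ≈ 8268.9 → 8269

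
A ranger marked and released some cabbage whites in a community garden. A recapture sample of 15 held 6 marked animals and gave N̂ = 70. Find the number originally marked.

From N = M·C/R: M = N·R / C = 70·6 / 15 = 420 / 15 = 28.

M = 28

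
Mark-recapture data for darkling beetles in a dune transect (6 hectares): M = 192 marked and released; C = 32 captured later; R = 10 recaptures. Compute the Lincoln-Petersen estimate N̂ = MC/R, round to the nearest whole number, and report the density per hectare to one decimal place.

density ≈ 102.3 darkling beetles per hectare

N̂ = 192·32/10 = 6144/10 ≈ 614.4 → 614
Density = N̂ / area = 614 / 6 ≈ 102.33 → 102.3 per hectare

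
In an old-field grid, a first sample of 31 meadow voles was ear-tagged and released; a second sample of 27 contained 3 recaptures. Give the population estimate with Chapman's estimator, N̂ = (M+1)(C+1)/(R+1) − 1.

N̂ = (31+1)(27+1)/(3+1) − 1 = 32·28/4 − 1
= 896/4 − 1 = 224 − 1 = 223

N = 223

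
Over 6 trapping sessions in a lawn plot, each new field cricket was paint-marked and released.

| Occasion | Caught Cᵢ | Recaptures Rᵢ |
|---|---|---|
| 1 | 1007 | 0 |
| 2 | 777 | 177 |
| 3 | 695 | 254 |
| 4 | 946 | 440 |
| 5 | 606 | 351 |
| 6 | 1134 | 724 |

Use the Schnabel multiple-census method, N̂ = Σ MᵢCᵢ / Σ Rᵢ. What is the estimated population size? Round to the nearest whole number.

N ≈ 4404

Marked at large before each occasion: Mᵢ = Σⱼ<ᵢ (Cⱼ − Rⱼ) → M1=0, M2=1007, M3=1607, M4=2048, M5=2554, M6=2809
Σ MᵢCᵢ = 0·1007 + 1007·777 + 1607·695 + 2048·946 + 2554·606 + 2809·1134 = 0 + 782439 + 1116865 + 1937408 + 1547724 + 3185406 = 8569842
Σ Rᵢ = 0 + 177 + 254 + 440 + 351 + 724 = 1946
N̂ = 8569842 / 1946 ≈ 4403.8 → 4404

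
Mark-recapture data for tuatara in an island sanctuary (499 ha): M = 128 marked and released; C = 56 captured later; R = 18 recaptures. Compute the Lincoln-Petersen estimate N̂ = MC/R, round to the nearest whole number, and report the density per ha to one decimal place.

density ≈ 0.8 tuatara per ha

N̂ = 128·56/18 = 7168/18 ≈ 398.2 → 398
Density = N̂ / area = 398 / 499 ≈ 0.80 → 0.8 per ha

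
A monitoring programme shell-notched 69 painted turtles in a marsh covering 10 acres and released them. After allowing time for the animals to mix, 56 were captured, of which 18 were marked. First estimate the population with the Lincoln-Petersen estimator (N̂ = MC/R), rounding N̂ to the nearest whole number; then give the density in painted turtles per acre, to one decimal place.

N̂ = 69·56/18 = 3864/18 ≈ 214.7 → 215
Density = N̂ / area = 215 / 10 ≈ 21.50 → 21.5 per acre

density ≈ 21.5 painted turtles per acre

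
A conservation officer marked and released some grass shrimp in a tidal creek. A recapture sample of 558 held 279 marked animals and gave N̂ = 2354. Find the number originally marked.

From N = M·C/R: M = N·R / C = 2354·279 / 558 = 656766 / 558 = 1177.

M = 1177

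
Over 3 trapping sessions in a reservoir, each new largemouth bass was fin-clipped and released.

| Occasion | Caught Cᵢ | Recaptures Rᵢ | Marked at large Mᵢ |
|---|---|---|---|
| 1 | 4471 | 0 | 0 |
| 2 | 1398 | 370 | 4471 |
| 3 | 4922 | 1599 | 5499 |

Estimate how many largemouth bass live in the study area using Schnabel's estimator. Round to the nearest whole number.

N ≈ 16,921

Σ MᵢCᵢ = 0·4471 + 4471·1398 + 5499·4922 = 0 + 6250458 + 27066078 = 33316536
Σ Rᵢ = 0 + 370 + 1599 = 1969
N̂ = 33316536 / 1969 ≈ 16920.5 → 16921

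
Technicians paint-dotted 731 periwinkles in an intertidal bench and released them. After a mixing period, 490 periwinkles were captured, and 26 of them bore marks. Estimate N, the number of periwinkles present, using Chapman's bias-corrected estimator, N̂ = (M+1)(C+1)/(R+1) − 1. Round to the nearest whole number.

N ≈ 13,311

N̂ = (731+1)(490+1)/(26+1) − 1 = 732·491/27 − 1
= 359412/27 − 1 ≈ 13311.6 − 1 ≈ 13310.6 → 13311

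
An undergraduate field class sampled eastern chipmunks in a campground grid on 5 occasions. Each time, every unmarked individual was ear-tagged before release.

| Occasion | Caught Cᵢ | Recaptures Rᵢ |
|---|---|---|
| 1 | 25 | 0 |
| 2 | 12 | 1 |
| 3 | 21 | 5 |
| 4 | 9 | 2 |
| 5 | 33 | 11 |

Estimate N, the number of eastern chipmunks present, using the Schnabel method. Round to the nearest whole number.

Marked at large before each occasion: Mᵢ = Σⱼ<ᵢ (Cⱼ − Rⱼ) → M1=0, M2=25, M3=36, M4=52, M5=59
Σ MᵢCᵢ = 0·25 + 25·12 + 36·21 + 52·9 + 59·33 = 0 + 300 + 756 + 468 + 1947 = 3471
Σ Rᵢ = 0 + 1 + 5 + 2 + 11 = 19
N̂ = 3471 / 19 ≈ 182.7 → 183

N ≈ 183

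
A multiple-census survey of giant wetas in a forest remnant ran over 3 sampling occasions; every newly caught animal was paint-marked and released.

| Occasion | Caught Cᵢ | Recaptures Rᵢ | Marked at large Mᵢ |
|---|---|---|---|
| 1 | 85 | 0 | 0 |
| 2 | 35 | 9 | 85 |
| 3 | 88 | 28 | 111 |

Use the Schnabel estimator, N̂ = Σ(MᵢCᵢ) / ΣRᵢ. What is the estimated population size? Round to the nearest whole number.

Σ MᵢCᵢ = 0·85 + 85·35 + 111·88 = 0 + 2975 + 9768 = 12743
Σ Rᵢ = 0 + 9 + 28 = 37
N̂ = 12743 / 37 ≈ 344.4 → 344

N ≈ 344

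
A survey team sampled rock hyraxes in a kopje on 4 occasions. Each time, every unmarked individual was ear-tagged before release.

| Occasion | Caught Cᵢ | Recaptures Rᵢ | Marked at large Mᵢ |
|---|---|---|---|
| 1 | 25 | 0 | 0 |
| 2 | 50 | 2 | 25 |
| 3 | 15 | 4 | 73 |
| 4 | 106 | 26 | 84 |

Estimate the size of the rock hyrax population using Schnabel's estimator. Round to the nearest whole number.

N ≈ 352

Σ MᵢCᵢ = 0·25 + 25·50 + 73·15 + 84·106 = 0 + 1250 + 1095 + 8904 = 11249
Σ Rᵢ = 0 + 2 + 4 + 26 = 32
N̂ = 11249 / 32 ≈ 351.5 → 352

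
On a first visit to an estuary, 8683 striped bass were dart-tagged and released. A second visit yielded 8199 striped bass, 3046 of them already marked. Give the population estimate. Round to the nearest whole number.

N ≈ 23,372

N = (8683 × 8199) / 3046 = 71191917 / 3046 ≈ 23372.3 → 23372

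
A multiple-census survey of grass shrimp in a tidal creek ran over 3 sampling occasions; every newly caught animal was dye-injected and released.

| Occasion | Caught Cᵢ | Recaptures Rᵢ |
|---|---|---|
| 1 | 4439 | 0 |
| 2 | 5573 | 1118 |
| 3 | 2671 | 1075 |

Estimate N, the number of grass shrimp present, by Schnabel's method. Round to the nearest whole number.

Marked at large before each occasion: Mᵢ = Σⱼ<ᵢ (Cⱼ − Rⱼ) → M1=0, M2=4439, M3=8894
Σ MᵢCᵢ = 0·4439 + 4439·5573 + 8894·2671 = 0 + 24738547 + 23755874 = 48494421
Σ Rᵢ = 0 + 1118 + 1075 = 2193
N̂ = 48494421 / 2193 ≈ 22113.3 → 22113

N ≈ 22,113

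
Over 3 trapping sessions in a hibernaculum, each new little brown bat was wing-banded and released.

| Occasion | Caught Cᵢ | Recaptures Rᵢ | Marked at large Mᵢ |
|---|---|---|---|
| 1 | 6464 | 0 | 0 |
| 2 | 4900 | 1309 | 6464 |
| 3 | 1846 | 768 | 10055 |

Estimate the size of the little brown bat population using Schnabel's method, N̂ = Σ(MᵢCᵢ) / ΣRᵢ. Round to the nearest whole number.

N ≈ 24,186

Σ MᵢCᵢ = 0·6464 + 6464·4900 + 10055·1846 = 0 + 31673600 + 18561530 = 50235130
Σ Rᵢ = 0 + 1309 + 768 = 2077
N̂ = 50235130 / 2077 ≈ 24186.4 → 24186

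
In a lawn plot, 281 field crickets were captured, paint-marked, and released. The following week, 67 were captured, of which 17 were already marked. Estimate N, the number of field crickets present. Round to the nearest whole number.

If marked individuals mix randomly, R/C ≈ M/N, giving N ≈ M·C/R.
N = (281 × 67) / 17 = 18827 / 17 ≈ 1107.47 → 1107

N ≈ 1107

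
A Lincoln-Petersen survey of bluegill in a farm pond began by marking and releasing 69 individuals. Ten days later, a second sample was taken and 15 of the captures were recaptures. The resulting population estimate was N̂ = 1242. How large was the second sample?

C = 270

From N = M·C/R: C = N·R / M = 1242·15 / 69 = 18630 / 69 = 270.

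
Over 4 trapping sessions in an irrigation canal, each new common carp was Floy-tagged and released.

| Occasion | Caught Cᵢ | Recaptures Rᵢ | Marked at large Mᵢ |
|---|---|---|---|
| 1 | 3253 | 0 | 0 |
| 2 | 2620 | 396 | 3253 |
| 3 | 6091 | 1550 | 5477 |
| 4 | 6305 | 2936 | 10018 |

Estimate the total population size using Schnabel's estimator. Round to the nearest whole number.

N ≈ 21,517

Σ MᵢCᵢ = 0·3253 + 3253·2620 + 5477·6091 + 10018·6305 = 0 + 8522860 + 33360407 + 63163490 = 105046757
Σ Rᵢ = 0 + 396 + 1550 + 2936 = 4882
N̂ = 105046757 / 4882 ≈ 21517.2 → 21517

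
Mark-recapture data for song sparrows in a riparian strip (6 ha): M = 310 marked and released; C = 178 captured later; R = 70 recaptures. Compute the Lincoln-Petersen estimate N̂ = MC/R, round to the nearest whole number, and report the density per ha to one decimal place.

N̂ = 310·178/70 = 55180/70 ≈ 788.3 → 788
Density = N̂ / area = 788 / 6 ≈ 131.33 → 131.3 per ha

density ≈ 131.3 song sparrows per ha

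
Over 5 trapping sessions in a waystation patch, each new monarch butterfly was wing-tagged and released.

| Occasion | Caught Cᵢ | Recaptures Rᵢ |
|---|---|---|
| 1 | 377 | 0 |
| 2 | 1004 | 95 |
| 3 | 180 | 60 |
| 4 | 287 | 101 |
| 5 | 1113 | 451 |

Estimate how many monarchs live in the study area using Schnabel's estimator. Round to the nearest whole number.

Marked at large before each occasion: Mᵢ = Σⱼ<ᵢ (Cⱼ − Rⱼ) → M1=0, M2=377, M3=1286, M4=1406, M5=1592
Σ MᵢCᵢ = 0·377 + 377·1004 + 1286·180 + 1406·287 + 1592·1113 = 0 + 378508 + 231480 + 403522 + 1771896 = 2785406
Σ Rᵢ = 0 + 95 + 60 + 101 + 451 = 707
N̂ = 2785406 / 707 ≈ 3939.8 → 3940

N ≈ 3940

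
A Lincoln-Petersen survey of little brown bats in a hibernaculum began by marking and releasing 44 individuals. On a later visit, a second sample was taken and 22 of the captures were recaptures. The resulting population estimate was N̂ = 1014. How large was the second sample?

From N = M·C/R: C = N·R / M = 1014·22 / 44 = 22308 / 44 = 507.

C = 507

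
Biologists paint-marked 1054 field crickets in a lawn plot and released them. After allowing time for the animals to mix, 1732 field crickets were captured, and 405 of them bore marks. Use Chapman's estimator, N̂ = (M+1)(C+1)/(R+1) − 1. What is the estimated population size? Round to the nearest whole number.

N̂ = (1054+1)(1732+1)/(405+1) − 1 = 1055·1733/406 − 1
= 1828315/406 − 1 ≈ 4503.2 − 1 ≈ 4502.2 → 4502

N ≈ 4502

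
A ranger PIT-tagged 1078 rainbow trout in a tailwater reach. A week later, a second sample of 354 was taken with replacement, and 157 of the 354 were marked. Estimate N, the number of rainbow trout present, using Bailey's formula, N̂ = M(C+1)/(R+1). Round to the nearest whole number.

N̂ = 1078·(354+1)/(157+1) = 1078·355/158 = 382690/158 ≈ 2422.1 → 2422

N ≈ 2422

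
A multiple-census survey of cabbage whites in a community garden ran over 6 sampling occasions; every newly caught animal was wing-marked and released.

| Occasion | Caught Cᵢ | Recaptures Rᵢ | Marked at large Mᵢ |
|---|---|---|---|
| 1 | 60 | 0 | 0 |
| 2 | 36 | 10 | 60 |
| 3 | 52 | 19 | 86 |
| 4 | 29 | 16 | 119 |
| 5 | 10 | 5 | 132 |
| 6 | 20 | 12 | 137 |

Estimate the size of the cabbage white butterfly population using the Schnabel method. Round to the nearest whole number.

N ≈ 228

Σ MᵢCᵢ = 0·60 + 60·36 + 86·52 + 119·29 + 132·10 + 137·20 = 0 + 2160 + 4472 + 3451 + 1320 + 2740 = 14143
Σ Rᵢ = 0 + 10 + 19 + 16 + 5 + 12 = 62
N̂ = 14143 / 62 ≈ 228.1 → 228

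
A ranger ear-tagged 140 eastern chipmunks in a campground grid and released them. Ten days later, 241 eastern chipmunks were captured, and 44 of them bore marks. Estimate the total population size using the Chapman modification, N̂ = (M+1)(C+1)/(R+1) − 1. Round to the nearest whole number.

N̂ = (140+1)(241+1)/(44+1) − 1 = 141·242/45 − 1
= 34122/45 − 1 ≈ 758.3 − 1 ≈ 757.3 → 757

N ≈ 757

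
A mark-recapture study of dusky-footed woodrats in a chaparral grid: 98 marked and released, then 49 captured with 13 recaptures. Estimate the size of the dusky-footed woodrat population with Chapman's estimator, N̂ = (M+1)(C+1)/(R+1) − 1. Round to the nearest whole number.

N ≈ 353

N̂ = (98+1)(49+1)/(13+1) − 1 = 99·50/14 − 1
= 4950/14 − 1 ≈ 353.6 − 1 ≈ 352.6 → 353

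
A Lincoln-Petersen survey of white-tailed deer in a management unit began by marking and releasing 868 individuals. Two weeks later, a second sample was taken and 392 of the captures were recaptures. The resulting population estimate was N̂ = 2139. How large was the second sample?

C = 966

From N = M·C/R: C = N·R / M = 2139·392 / 868 = 838488 / 868 = 966.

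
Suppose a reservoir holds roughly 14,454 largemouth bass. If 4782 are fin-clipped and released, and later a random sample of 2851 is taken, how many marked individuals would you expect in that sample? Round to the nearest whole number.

The marked fraction of the population is 4782/14454, so in a sample of 2851 expect C·(M/N) marked.
E[R] = 4782 × 2851 / 14454 = 13633482 / 14454 ≈ 943.2 → 943

expected recaptures ≈ 943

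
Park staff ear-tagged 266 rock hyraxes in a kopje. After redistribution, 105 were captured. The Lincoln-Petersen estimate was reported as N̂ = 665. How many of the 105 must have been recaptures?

From N = M·C/R: R = M·C / N = 266·105 / 665 = 27930 / 665 = 42.

R = 42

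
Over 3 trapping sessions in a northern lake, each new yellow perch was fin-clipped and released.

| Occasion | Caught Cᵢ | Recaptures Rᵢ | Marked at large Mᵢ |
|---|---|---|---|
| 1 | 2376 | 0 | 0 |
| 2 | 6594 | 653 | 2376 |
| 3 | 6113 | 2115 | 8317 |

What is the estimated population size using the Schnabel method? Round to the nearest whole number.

N ≈ 24,028

Σ MᵢCᵢ = 0·2376 + 2376·6594 + 8317·6113 = 0 + 15667344 + 50841821 = 66509165
Σ Rᵢ = 0 + 653 + 2115 = 2768
N̂ = 66509165 / 2768 ≈ 24027.9 → 24028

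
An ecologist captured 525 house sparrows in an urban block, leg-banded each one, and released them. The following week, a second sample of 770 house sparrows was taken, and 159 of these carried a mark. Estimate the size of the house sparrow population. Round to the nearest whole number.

N = (525 × 770) / 159 = 404250 / 159 ≈ 2542.45 → 2542

N ≈ 2542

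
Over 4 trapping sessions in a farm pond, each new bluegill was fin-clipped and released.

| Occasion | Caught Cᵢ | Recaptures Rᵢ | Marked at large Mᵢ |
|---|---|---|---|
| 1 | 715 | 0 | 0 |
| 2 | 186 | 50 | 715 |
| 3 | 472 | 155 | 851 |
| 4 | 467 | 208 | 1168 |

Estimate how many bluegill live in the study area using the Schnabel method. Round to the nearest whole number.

Σ MᵢCᵢ = 0·715 + 715·186 + 851·472 + 1168·467 = 0 + 132990 + 401672 + 545456 = 1080118
Σ Rᵢ = 0 + 50 + 155 + 208 = 413
N̂ = 1080118 / 413 ≈ 2615.3 → 2615

N ≈ 2615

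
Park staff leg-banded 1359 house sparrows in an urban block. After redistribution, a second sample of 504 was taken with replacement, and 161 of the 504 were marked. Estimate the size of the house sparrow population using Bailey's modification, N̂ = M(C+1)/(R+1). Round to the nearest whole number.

N ≈ 4236

N̂ = 1359·(504+1)/(161+1) = 1359·505/162 = 686295/162 ≈ 4236.4 → 4236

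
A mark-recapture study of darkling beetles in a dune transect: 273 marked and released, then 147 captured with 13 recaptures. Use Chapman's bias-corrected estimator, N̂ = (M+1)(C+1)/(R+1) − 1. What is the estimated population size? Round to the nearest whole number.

N ≈ 2896

N̂ = (273+1)(147+1)/(13+1) − 1 = 274·148/14 − 1
= 40552/14 − 1 ≈ 2896.6 − 1 ≈ 2895.6 → 2896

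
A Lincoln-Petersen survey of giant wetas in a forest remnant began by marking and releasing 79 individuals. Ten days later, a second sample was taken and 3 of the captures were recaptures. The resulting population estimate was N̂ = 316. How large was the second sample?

C = 12

From N = M·C/R: C = N·R / M = 316·3 / 79 = 948 / 79 = 12.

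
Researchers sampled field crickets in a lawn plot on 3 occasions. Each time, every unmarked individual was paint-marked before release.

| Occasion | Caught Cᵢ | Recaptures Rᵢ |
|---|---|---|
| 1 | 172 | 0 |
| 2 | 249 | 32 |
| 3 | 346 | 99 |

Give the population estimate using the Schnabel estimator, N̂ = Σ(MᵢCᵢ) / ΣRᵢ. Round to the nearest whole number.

N ≈ 1354

Marked at large before each occasion: Mᵢ = Σⱼ<ᵢ (Cⱼ − Rⱼ) → M1=0, M2=172, M3=389
Σ MᵢCᵢ = 0·172 + 172·249 + 389·346 = 0 + 42828 + 134594 = 177422
Σ Rᵢ = 0 + 32 + 99 = 131
N̂ = 177422 / 131 ≈ 1354.4 → 1354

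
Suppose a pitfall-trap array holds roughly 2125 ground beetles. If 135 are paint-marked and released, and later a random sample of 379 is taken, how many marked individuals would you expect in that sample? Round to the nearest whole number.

Expected recaptures E[R] = M·C / N.
E[R] = 135 × 379 / 2125 = 51165 / 2125 ≈ 24.1 → 24

expected recaptures ≈ 24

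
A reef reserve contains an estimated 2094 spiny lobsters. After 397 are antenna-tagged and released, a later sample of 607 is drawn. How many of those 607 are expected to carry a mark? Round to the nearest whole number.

The marked fraction of the population is 397/2094, so in a sample of 607 expect C·(M/N) marked.
E[R] = 397 × 607 / 2094 = 240979 / 2094 ≈ 115.1 → 115

expected recaptures ≈ 115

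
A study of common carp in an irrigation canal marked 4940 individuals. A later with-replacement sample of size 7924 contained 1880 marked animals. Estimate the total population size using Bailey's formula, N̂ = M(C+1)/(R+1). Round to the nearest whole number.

N̂ = 4940·(7924+1)/(1880+1) = 4940·7925/1881 = 39149500/1881 ≈ 20813.1 → 20813

N ≈ 20,813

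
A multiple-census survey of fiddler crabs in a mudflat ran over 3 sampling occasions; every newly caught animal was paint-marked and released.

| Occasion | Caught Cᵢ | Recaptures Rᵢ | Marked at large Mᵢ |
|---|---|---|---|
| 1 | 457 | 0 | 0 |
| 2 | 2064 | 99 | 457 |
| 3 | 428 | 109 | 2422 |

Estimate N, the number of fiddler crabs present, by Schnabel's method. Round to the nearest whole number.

N ≈ 9519

Σ MᵢCᵢ = 0·457 + 457·2064 + 2422·428 = 0 + 943248 + 1036616 = 1979864
Σ Rᵢ = 0 + 99 + 109 = 208
N̂ = 1979864 / 208 ≈ 9518.6 → 9519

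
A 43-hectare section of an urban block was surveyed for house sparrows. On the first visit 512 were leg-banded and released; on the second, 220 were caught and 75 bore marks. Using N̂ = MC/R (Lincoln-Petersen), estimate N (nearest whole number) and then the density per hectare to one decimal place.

N̂ = 512·220/75 = 112640/75 ≈ 1501.9 → 1502
Density = N̂ / area = 1502 / 43 ≈ 34.93 → 34.9 per hectare

density ≈ 34.9 house sparrows per hectare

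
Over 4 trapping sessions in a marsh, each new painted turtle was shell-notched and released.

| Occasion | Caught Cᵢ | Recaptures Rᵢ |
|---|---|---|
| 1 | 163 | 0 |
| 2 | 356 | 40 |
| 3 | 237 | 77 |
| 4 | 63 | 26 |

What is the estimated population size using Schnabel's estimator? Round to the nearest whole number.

Marked at large before each occasion: Mᵢ = Σⱼ<ᵢ (Cⱼ − Rⱼ) → M1=0, M2=163, M3=479, M4=639
Σ MᵢCᵢ = 0·163 + 163·356 + 479·237 + 639·63 = 0 + 58028 + 113523 + 40257 = 211808
Σ Rᵢ = 0 + 40 + 77 + 26 = 143
N̂ = 211808 / 143 ≈ 1481.2 → 1481

N ≈ 1481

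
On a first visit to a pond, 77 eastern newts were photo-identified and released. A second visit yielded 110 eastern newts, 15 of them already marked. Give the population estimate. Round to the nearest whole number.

N ≈ 565

N = (77 × 110) / 15 = 8470 / 15 ≈ 564.7 → 565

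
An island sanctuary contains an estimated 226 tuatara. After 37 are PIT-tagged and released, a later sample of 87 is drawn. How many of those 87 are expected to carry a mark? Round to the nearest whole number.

expected recaptures ≈ 14

The marked fraction of the population is 37/226, so in a sample of 87 expect C·(M/N) marked.
E[R] = 37 × 87 / 226 = 3219 / 226 ≈ 14.2 → 14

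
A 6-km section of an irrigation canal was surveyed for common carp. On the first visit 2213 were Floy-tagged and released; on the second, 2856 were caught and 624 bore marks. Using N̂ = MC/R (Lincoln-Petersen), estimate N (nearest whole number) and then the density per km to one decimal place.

density ≈ 1688.2 common carp per km

N̂ = 2213·2856/624 = 6320328/624 ≈ 10128.7 → 10129
Density = N̂ / area = 10129 / 6 ≈ 1688.17 → 1688.2 per km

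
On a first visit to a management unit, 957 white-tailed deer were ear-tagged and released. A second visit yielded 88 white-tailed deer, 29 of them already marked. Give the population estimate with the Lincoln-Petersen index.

The marked fraction in the recapture sample should equal the marked fraction in the population: 29/88 = 957/N.
N = (957 × 88) / 29 = 84216 / 29 = 2904

N = 2904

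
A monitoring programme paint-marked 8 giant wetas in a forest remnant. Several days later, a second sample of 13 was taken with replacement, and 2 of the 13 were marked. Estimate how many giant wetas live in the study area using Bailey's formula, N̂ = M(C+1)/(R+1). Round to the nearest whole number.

N ≈ 37

N̂ = 8·(13+1)/(2+1) = 8·14/3 = 112/3 ≈ 37.3 → 37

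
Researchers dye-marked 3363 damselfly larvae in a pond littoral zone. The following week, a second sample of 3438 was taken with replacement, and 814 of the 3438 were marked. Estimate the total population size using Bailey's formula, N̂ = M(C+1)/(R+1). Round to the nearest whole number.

N̂ = 3363·(3438+1)/(814+1) = 3363·3439/815 = 11565357/815 ≈ 14190.6 → 14191

N ≈ 14,191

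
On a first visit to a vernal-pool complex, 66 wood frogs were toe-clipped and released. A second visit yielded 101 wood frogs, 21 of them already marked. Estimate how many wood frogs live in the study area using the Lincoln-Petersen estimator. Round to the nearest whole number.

The marked fraction in the recapture sample should equal the marked fraction in the population: 21/101 = 66/N.
N = (66 × 101) / 21 = 6666 / 21 ≈ 317.4 → 317

N ≈ 317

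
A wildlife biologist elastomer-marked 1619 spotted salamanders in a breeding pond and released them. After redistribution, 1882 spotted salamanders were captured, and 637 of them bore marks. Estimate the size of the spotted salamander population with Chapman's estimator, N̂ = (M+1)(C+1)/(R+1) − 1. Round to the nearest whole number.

N ≈ 4780

N̂ = (1619+1)(1882+1)/(637+1) − 1 = 1620·1883/638 − 1
= 3050460/638 − 1 ≈ 4781.3 − 1 ≈ 4780.3 → 4780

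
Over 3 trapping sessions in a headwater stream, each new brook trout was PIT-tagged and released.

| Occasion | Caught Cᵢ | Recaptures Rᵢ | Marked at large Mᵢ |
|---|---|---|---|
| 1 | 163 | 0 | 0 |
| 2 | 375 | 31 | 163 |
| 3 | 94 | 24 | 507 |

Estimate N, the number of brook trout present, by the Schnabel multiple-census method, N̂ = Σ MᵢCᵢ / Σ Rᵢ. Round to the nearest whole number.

N ≈ 1978

Σ MᵢCᵢ = 0·163 + 163·375 + 507·94 = 0 + 61125 + 47658 = 108783
Σ Rᵢ = 0 + 31 + 24 = 55
N̂ = 108783 / 55 ≈ 1977.9 → 1978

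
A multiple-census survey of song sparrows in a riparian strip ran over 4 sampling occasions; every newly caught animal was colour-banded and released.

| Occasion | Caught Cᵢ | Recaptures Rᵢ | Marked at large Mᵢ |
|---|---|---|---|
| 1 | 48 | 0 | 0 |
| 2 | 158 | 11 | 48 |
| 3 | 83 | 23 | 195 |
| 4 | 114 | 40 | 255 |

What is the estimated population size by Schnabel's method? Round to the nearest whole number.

Σ MᵢCᵢ = 0·48 + 48·158 + 195·83 + 255·114 = 0 + 7584 + 16185 + 29070 = 52839
Σ Rᵢ = 0 + 11 + 23 + 40 = 74
N̂ = 52839 / 74 ≈ 714.0 → 714

N ≈ 714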